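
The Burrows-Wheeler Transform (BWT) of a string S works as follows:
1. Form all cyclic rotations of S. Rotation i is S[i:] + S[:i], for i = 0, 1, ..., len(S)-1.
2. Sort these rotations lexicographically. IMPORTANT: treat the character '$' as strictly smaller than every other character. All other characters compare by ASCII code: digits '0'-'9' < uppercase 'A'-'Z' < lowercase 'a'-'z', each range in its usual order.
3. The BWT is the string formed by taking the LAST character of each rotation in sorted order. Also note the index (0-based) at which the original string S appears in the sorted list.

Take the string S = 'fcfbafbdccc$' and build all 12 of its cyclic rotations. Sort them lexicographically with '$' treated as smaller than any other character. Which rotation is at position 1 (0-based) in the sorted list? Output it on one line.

All 12 rotations (rotation i = S[i:]+S[:i]):
  rot[0] = fcfbafbdccc$
  rot[1] = cfbafbdccc$f
  rot[2] = fbafbdccc$fc
  rot[3] = bafbdccc$fcf
  rot[4] = afbdccc$fcfb
  rot[5] = fbdccc$fcfba
  rot[6] = bdccc$fcfbaf
  rot[7] = dccc$fcfbafb
  rot[8] = ccc$fcfbafbd
  rot[9] = cc$fcfbafbdc
  rot[10] = c$fcfbafbdcc
  rot[11] = $fcfbafbdccc
Sorted (with $ < everything):
  sorted[0] = $fcfbafbdccc
  sorted[1] = afbdccc$fcfb
  sorted[2] = bafbdccc$fcf
  sorted[3] = bdccc$fcfbaf
  sorted[4] = c$fcfbafbdcc
  sorted[5] = cc$fcfbafbdc
  sorted[6] = ccc$fcfbafbd
  sorted[7] = cfbafbdccc$f
  sorted[8] = dccc$fcfbafb
  sorted[9] = fbafbdccc$fc
  sorted[10] = fbdccc$fcfba
  sorted[11] = fcfbafbdccc$
sorted[1] = afbdccc$fcfb

Answer: afbdccc$fcfb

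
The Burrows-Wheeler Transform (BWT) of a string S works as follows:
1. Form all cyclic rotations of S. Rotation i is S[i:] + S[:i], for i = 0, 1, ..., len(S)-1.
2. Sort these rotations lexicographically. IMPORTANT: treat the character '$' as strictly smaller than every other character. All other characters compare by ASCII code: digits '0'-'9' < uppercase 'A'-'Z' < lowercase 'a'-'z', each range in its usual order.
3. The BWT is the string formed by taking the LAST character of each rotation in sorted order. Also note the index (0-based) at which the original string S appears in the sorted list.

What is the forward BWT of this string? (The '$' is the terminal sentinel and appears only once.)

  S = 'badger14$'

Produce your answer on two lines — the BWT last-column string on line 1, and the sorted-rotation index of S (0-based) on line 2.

All 9 rotations (rotation i = S[i:]+S[:i]):
  rot[0] = badger14$
  rot[1] = adger14$b
  rot[2] = dger14$ba
  rot[3] = ger14$bad
  rot[4] = er14$badg
  rot[5] = r14$badge
  rot[6] = 14$badger
  rot[7] = 4$badger1
  rot[8] = $badger14
Sorted (with $ < everything):
  sorted[0] = $badger14  (last char: '4')
  sorted[1] = 14$badger  (last char: 'r')
  sorted[2] = 4$badger1  (last char: '1')
  sorted[3] = adger14$b  (last char: 'b')
  sorted[4] = badger14$  (last char: '$')
  sorted[5] = dger14$ba  (last char: 'a')
  sorted[6] = er14$badg  (last char: 'g')
  sorted[7] = ger14$bad  (last char: 'd')
  sorted[8] = r14$badge  (last char: 'e')
Last column: 4r1b$agde
Original string S is at sorted index 4

Answer: 4r1b$agde
4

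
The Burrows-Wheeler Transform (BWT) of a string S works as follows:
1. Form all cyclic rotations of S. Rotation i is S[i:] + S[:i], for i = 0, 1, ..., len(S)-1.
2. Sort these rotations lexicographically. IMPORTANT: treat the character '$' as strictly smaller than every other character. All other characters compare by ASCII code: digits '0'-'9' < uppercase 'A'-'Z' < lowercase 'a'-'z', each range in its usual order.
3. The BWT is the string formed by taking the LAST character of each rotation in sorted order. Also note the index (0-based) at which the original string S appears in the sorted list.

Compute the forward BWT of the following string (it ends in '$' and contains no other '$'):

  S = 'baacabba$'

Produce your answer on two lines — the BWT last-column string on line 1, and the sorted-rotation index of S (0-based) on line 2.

All 9 rotations (rotation i = S[i:]+S[:i]):
  rot[0] = baacabba$
  rot[1] = aacabba$b
  rot[2] = acabba$ba
  rot[3] = cabba$baa
  rot[4] = abba$baac
  rot[5] = bba$baaca
  rot[6] = ba$baacab
  rot[7] = a$baacabb
  rot[8] = $baacabba
Sorted (with $ < everything):
  sorted[0] = $baacabba  (last char: 'a')
  sorted[1] = a$baacabb  (last char: 'b')
  sorted[2] = aacabba$b  (last char: 'b')
  sorted[3] = abba$baac  (last char: 'c')
  sorted[4] = acabba$ba  (last char: 'a')
  sorted[5] = ba$baacab  (last char: 'b')
  sorted[6] = baacabba$  (last char: '$')
  sorted[7] = bba$baaca  (last char: 'a')
  sorted[8] = cabba$baa  (last char: 'a')
Last column: abbcab$aa
Original string S is at sorted index 6

Answer: abbcab$aa
6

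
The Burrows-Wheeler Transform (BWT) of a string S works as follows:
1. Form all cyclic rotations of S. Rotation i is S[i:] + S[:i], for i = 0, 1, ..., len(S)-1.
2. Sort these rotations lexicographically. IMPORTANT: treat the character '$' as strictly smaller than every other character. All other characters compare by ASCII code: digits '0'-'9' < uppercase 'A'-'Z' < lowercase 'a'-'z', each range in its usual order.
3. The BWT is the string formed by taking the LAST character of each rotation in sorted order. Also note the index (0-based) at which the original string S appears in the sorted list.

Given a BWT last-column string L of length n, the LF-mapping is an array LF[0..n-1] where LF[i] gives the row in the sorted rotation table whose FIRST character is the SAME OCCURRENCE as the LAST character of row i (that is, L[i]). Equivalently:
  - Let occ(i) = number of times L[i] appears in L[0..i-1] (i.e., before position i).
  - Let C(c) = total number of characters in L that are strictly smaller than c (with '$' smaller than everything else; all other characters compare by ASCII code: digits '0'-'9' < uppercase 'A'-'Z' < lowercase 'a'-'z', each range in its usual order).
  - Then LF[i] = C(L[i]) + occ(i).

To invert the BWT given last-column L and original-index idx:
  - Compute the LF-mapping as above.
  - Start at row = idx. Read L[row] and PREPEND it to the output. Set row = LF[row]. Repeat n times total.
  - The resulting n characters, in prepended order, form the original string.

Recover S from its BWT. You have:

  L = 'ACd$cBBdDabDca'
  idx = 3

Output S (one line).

Answer: BDcdBDadabcCA$

Derivation:
LF mapping: 1 4 12 0 10 2 3 13 5 7 9 6 11 8
Walk LF starting at row 3, prepending L[row]:
  step 1: row=3, L[3]='$', prepend. Next row=LF[3]=0
  step 2: row=0, L[0]='A', prepend. Next row=LF[0]=1
  step 3: row=1, L[1]='C', prepend. Next row=LF[1]=4
  step 4: row=4, L[4]='c', prepend. Next row=LF[4]=10
  step 5: row=10, L[10]='b', prepend. Next row=LF[10]=9
  step 6: row=9, L[9]='a', prepend. Next row=LF[9]=7
  step 7: row=7, L[7]='d', prepend. Next row=LF[7]=13
  step 8: row=13, L[13]='a', prepend. Next row=LF[13]=8
  step 9: row=8, L[8]='D', prepend. Next row=LF[8]=5
  step 10: row=5, L[5]='B', prepend. Next row=LF[5]=2
  step 11: row=2, L[2]='d', prepend. Next row=LF[2]=12
  step 12: row=12, L[12]='c', prepend. Next row=LF[12]=11
  step 13: row=11, L[11]='D', prepend. Next row=LF[11]=6
  step 14: row=6, L[6]='B', prepend. Next row=LF[6]=3
Reversed output: BDcdBDadabcCA$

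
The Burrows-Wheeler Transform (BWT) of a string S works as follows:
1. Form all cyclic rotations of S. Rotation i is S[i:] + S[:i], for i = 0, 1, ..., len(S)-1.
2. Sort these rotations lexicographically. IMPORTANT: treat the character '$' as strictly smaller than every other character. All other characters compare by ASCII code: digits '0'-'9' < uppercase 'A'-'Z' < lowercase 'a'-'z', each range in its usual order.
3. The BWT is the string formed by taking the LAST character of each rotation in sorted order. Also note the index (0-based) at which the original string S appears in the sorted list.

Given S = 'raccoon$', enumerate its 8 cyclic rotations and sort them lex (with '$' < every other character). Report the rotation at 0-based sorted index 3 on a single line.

All 8 rotations (rotation i = S[i:]+S[:i]):
  rot[0] = raccoon$
  rot[1] = accoon$r
  rot[2] = ccoon$ra
  rot[3] = coon$rac
  rot[4] = oon$racc
  rot[5] = on$racco
  rot[6] = n$raccoo
  rot[7] = $raccoon
Sorted (with $ < everything):
  sorted[0] = $raccoon
  sorted[1] = accoon$r
  sorted[2] = ccoon$ra
  sorted[3] = coon$rac
  sorted[4] = n$raccoo
  sorted[5] = on$racco
  sorted[6] = oon$racc
  sorted[7] = raccoon$
sorted[3] = coon$rac

Answer: coon$rac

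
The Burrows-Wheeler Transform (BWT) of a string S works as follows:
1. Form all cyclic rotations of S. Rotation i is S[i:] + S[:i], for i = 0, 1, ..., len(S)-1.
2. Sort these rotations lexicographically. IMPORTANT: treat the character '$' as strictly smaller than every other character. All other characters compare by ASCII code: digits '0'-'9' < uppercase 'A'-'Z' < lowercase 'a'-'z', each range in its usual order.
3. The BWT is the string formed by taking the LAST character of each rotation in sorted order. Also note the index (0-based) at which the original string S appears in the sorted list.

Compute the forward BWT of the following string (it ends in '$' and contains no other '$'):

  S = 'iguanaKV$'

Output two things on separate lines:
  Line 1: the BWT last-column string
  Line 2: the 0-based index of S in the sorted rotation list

Answer: VaKnui$ag
6

Derivation:
All 9 rotations (rotation i = S[i:]+S[:i]):
  rot[0] = iguanaKV$
  rot[1] = guanaKV$i
  rot[2] = uanaKV$ig
  rot[3] = anaKV$igu
  rot[4] = naKV$igua
  rot[5] = aKV$iguan
  rot[6] = KV$iguana
  rot[7] = V$iguanaK
  rot[8] = $iguanaKV
Sorted (with $ < everything):
  sorted[0] = $iguanaKV  (last char: 'V')
  sorted[1] = KV$iguana  (last char: 'a')
  sorted[2] = V$iguanaK  (last char: 'K')
  sorted[3] = aKV$iguan  (last char: 'n')
  sorted[4] = anaKV$igu  (last char: 'u')
  sorted[5] = guanaKV$i  (last char: 'i')
  sorted[6] = iguanaKV$  (last char: '$')
  sorted[7] = naKV$igua  (last char: 'a')
  sorted[8] = uanaKV$ig  (last char: 'g')
Last column: VaKnui$ag
Original string S is at sorted index 6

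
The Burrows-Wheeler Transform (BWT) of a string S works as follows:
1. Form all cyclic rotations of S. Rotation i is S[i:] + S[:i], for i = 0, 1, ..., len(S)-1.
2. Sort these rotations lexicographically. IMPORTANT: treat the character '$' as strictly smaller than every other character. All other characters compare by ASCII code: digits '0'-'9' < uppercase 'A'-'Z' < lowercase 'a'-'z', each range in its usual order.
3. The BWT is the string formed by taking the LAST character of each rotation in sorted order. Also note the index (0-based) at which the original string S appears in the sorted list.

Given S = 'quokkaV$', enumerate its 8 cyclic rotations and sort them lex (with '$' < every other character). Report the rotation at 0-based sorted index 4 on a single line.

Answer: kkaV$quo

Derivation:
All 8 rotations (rotation i = S[i:]+S[:i]):
  rot[0] = quokkaV$
  rot[1] = uokkaV$q
  rot[2] = okkaV$qu
  rot[3] = kkaV$quo
  rot[4] = kaV$quok
  rot[5] = aV$quokk
  rot[6] = V$quokka
  rot[7] = $quokkaV
Sorted (with $ < everything):
  sorted[0] = $quokkaV
  sorted[1] = V$quokka
  sorted[2] = aV$quokk
  sorted[3] = kaV$quok
  sorted[4] = kkaV$quo
  sorted[5] = okkaV$qu
  sorted[6] = quokkaV$
  sorted[7] = uokkaV$q
sorted[4] = kkaV$quo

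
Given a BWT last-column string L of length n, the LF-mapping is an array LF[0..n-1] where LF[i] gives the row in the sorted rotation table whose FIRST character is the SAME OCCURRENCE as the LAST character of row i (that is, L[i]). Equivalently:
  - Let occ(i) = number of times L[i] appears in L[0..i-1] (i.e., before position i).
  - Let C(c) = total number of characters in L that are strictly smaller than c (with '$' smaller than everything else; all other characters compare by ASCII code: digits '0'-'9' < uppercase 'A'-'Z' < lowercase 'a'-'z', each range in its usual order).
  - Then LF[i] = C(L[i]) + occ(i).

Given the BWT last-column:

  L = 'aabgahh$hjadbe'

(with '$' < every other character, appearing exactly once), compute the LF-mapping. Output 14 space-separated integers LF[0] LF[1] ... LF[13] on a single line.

Char counts: '$':1, 'a':4, 'b':2, 'd':1, 'e':1, 'g':1, 'h':3, 'j':1
C (first-col start): C('$')=0, C('a')=1, C('b')=5, C('d')=7, C('e')=8, C('g')=9, C('h')=10, C('j')=13
L[0]='a': occ=0, LF[0]=C('a')+0=1+0=1
L[1]='a': occ=1, LF[1]=C('a')+1=1+1=2
L[2]='b': occ=0, LF[2]=C('b')+0=5+0=5
L[3]='g': occ=0, LF[3]=C('g')+0=9+0=9
L[4]='a': occ=2, LF[4]=C('a')+2=1+2=3
L[5]='h': occ=0, LF[5]=C('h')+0=10+0=10
L[6]='h': occ=1, LF[6]=C('h')+1=10+1=11
L[7]='$': occ=0, LF[7]=C('$')+0=0+0=0
L[8]='h': occ=2, LF[8]=C('h')+2=10+2=12
L[9]='j': occ=0, LF[9]=C('j')+0=13+0=13
L[10]='a': occ=3, LF[10]=C('a')+3=1+3=4
L[11]='d': occ=0, LF[11]=C('d')+0=7+0=7
L[12]='b': occ=1, LF[12]=C('b')+1=5+1=6
L[13]='e': occ=0, LF[13]=C('e')+0=8+0=8

Answer: 1 2 5 9 3 10 11 0 12 13 4 7 6 8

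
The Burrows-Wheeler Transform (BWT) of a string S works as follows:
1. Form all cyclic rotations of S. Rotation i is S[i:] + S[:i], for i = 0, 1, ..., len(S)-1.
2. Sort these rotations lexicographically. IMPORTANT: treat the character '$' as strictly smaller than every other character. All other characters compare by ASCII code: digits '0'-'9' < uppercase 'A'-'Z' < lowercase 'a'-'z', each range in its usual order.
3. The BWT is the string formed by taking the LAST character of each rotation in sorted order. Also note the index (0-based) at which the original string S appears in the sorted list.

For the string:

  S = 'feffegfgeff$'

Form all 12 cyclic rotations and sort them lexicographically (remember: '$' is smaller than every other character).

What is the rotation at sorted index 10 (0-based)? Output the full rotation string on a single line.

Answer: geff$feffegf

Derivation:
All 12 rotations (rotation i = S[i:]+S[:i]):
  rot[0] = feffegfgeff$
  rot[1] = effegfgeff$f
  rot[2] = ffegfgeff$fe
  rot[3] = fegfgeff$fef
  rot[4] = egfgeff$feff
  rot[5] = gfgeff$feffe
  rot[6] = fgeff$feffeg
  rot[7] = geff$feffegf
  rot[8] = eff$feffegfg
  rot[9] = ff$feffegfge
  rot[10] = f$feffegfgef
  rot[11] = $feffegfgeff
Sorted (with $ < everything):
  sorted[0] = $feffegfgeff
  sorted[1] = eff$feffegfg
  sorted[2] = effegfgeff$f
  sorted[3] = egfgeff$feff
  sorted[4] = f$feffegfgef
  sorted[5] = feffegfgeff$
  sorted[6] = fegfgeff$fef
  sorted[7] = ff$feffegfge
  sorted[8] = ffegfgeff$fe
  sorted[9] = fgeff$feffeg
  sorted[10] = geff$feffegf
  sorted[11] = gfgeff$feffe
sorted[10] = geff$feffegf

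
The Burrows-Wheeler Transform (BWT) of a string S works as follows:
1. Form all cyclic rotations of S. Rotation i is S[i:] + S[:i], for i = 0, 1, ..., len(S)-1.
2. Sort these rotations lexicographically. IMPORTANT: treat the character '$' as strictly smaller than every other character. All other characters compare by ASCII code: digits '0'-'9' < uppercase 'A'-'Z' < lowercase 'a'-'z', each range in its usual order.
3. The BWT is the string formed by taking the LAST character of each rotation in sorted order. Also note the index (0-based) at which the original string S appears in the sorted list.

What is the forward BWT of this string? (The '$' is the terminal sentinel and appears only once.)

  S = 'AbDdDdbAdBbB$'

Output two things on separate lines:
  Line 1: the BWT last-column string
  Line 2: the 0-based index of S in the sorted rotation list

All 13 rotations (rotation i = S[i:]+S[:i]):
  rot[0] = AbDdDdbAdBbB$
  rot[1] = bDdDdbAdBbB$A
  rot[2] = DdDdbAdBbB$Ab
  rot[3] = dDdbAdBbB$AbD
  rot[4] = DdbAdBbB$AbDd
  rot[5] = dbAdBbB$AbDdD
  rot[6] = bAdBbB$AbDdDd
  rot[7] = AdBbB$AbDdDdb
  rot[8] = dBbB$AbDdDdbA
  rot[9] = BbB$AbDdDdbAd
  rot[10] = bB$AbDdDdbAdB
  rot[11] = B$AbDdDdbAdBb
  rot[12] = $AbDdDdbAdBbB
Sorted (with $ < everything):
  sorted[0] = $AbDdDdbAdBbB  (last char: 'B')
  sorted[1] = AbDdDdbAdBbB$  (last char: '$')
  sorted[2] = AdBbB$AbDdDdb  (last char: 'b')
  sorted[3] = B$AbDdDdbAdBb  (last char: 'b')
  sorted[4] = BbB$AbDdDdbAd  (last char: 'd')
  sorted[5] = DdDdbAdBbB$Ab  (last char: 'b')
  sorted[6] = DdbAdBbB$AbDd  (last char: 'd')
  sorted[7] = bAdBbB$AbDdDd  (last char: 'd')
  sorted[8] = bB$AbDdDdbAdB  (last char: 'B')
  sorted[9] = bDdDdbAdBbB$A  (last char: 'A')
  sorted[10] = dBbB$AbDdDdbA  (last char: 'A')
  sorted[11] = dDdbAdBbB$AbD  (last char: 'D')
  sorted[12] = dbAdBbB$AbDdD  (last char: 'D')
Last column: B$bbdbddBAADD
Original string S is at sorted index 1

Answer: B$bbdbddBAADD
1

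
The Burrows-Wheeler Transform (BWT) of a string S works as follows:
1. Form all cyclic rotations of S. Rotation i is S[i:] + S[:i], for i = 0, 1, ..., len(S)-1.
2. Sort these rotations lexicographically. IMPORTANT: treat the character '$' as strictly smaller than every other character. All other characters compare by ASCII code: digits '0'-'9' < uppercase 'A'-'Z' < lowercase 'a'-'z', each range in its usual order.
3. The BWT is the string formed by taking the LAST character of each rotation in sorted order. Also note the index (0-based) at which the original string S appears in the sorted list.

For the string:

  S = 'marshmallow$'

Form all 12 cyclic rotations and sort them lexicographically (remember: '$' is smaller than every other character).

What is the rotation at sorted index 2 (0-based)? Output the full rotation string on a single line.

Answer: arshmallow$m

Derivation:
All 12 rotations (rotation i = S[i:]+S[:i]):
  rot[0] = marshmallow$
  rot[1] = arshmallow$m
  rot[2] = rshmallow$ma
  rot[3] = shmallow$mar
  rot[4] = hmallow$mars
  rot[5] = mallow$marsh
  rot[6] = allow$marshm
  rot[7] = llow$marshma
  rot[8] = low$marshmal
  rot[9] = ow$marshmall
  rot[10] = w$marshmallo
  rot[11] = $marshmallow
Sorted (with $ < everything):
  sorted[0] = $marshmallow
  sorted[1] = allow$marshm
  sorted[2] = arshmallow$m
  sorted[3] = hmallow$mars
  sorted[4] = llow$marshma
  sorted[5] = low$marshmal
  sorted[6] = mallow$marsh
  sorted[7] = marshmallow$
  sorted[8] = ow$marshmall
  sorted[9] = rshmallow$ma
  sorted[10] = shmallow$mar
  sorted[11] = w$marshmallo
sorted[2] = arshmallow$m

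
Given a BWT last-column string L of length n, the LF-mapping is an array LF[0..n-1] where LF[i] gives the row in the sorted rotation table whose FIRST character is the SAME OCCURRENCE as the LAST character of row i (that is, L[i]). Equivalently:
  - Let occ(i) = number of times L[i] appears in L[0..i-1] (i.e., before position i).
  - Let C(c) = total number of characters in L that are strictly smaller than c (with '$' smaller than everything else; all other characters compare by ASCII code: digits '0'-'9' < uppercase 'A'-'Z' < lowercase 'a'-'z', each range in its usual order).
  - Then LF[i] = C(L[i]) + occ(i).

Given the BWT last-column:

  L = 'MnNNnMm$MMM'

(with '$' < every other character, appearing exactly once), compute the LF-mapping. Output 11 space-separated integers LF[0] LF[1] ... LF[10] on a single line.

Answer: 1 9 6 7 10 2 8 0 3 4 5

Derivation:
Char counts: '$':1, 'M':5, 'N':2, 'm':1, 'n':2
C (first-col start): C('$')=0, C('M')=1, C('N')=6, C('m')=8, C('n')=9
L[0]='M': occ=0, LF[0]=C('M')+0=1+0=1
L[1]='n': occ=0, LF[1]=C('n')+0=9+0=9
L[2]='N': occ=0, LF[2]=C('N')+0=6+0=6
L[3]='N': occ=1, LF[3]=C('N')+1=6+1=7
L[4]='n': occ=1, LF[4]=C('n')+1=9+1=10
L[5]='M': occ=1, LF[5]=C('M')+1=1+1=2
L[6]='m': occ=0, LF[6]=C('m')+0=8+0=8
L[7]='$': occ=0, LF[7]=C('$')+0=0+0=0
L[8]='M': occ=2, LF[8]=C('M')+2=1+2=3
L[9]='M': occ=3, LF[9]=C('M')+3=1+3=4
L[10]='M': occ=4, LF[10]=C('M')+4=1+4=5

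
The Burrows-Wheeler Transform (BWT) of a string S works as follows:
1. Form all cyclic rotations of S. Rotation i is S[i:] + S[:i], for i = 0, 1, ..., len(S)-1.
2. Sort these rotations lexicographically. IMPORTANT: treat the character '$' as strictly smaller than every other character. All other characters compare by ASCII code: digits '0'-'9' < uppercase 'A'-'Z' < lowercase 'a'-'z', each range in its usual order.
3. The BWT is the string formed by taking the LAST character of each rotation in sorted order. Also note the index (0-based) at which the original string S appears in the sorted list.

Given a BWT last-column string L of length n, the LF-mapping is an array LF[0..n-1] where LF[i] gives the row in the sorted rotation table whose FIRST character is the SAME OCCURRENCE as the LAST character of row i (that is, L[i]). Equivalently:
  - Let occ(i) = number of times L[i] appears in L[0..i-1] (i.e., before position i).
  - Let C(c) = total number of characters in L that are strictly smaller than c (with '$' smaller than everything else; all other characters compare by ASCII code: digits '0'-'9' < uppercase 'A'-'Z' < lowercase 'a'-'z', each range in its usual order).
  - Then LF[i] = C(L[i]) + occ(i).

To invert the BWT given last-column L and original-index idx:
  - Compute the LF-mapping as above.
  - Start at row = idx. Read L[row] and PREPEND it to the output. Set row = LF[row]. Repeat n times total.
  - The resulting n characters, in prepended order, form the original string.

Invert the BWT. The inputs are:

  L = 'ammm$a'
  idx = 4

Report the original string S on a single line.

LF mapping: 1 3 4 5 0 2
Walk LF starting at row 4, prepending L[row]:
  step 1: row=4, L[4]='$', prepend. Next row=LF[4]=0
  step 2: row=0, L[0]='a', prepend. Next row=LF[0]=1
  step 3: row=1, L[1]='m', prepend. Next row=LF[1]=3
  step 4: row=3, L[3]='m', prepend. Next row=LF[3]=5
  step 5: row=5, L[5]='a', prepend. Next row=LF[5]=2
  step 6: row=2, L[2]='m', prepend. Next row=LF[2]=4
Reversed output: mamma$

Answer: mamma$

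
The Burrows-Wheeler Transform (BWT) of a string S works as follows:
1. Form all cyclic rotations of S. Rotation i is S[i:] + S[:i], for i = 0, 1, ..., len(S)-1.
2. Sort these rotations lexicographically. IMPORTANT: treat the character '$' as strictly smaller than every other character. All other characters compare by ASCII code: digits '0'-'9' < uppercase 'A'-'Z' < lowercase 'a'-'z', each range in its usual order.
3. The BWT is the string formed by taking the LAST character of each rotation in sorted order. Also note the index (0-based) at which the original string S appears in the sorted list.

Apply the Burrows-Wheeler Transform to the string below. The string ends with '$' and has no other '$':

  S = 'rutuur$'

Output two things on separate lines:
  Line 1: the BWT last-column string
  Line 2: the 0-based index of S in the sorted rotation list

Answer: ru$uurt
2

Derivation:
All 7 rotations (rotation i = S[i:]+S[:i]):
  rot[0] = rutuur$
  rot[1] = utuur$r
  rot[2] = tuur$ru
  rot[3] = uur$rut
  rot[4] = ur$rutu
  rot[5] = r$rutuu
  rot[6] = $rutuur
Sorted (with $ < everything):
  sorted[0] = $rutuur  (last char: 'r')
  sorted[1] = r$rutuu  (last char: 'u')
  sorted[2] = rutuur$  (last char: '$')
  sorted[3] = tuur$ru  (last char: 'u')
  sorted[4] = ur$rutu  (last char: 'u')
  sorted[5] = utuur$r  (last char: 'r')
  sorted[6] = uur$rut  (last char: 't')
Last column: ru$uurt
Original string S is at sorted index 2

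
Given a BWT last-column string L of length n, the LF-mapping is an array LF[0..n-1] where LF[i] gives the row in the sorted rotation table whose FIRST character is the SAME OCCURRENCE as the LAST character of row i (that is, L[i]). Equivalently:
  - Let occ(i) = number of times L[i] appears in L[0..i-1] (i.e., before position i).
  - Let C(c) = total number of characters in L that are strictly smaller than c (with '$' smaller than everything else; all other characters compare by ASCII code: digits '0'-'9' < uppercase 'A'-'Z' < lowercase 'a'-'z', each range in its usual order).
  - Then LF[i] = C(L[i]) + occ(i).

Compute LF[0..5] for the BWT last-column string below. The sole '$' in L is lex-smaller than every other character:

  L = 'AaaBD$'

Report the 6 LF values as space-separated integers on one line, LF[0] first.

Answer: 1 4 5 2 3 0

Derivation:
Char counts: '$':1, 'A':1, 'B':1, 'D':1, 'a':2
C (first-col start): C('$')=0, C('A')=1, C('B')=2, C('D')=3, C('a')=4
L[0]='A': occ=0, LF[0]=C('A')+0=1+0=1
L[1]='a': occ=0, LF[1]=C('a')+0=4+0=4
L[2]='a': occ=1, LF[2]=C('a')+1=4+1=5
L[3]='B': occ=0, LF[3]=C('B')+0=2+0=2
L[4]='D': occ=0, LF[4]=C('D')+0=3+0=3
L[5]='$': occ=0, LF[5]=C('$')+0=0+0=0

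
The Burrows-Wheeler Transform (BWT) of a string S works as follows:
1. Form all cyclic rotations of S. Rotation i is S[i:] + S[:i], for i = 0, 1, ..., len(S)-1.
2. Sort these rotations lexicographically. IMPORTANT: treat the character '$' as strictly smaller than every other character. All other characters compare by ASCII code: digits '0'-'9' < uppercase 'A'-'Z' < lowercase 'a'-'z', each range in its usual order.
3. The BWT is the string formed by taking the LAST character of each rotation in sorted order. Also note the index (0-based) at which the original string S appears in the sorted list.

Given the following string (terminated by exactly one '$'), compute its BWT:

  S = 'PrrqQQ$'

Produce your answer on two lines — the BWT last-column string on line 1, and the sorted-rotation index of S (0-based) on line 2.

All 7 rotations (rotation i = S[i:]+S[:i]):
  rot[0] = PrrqQQ$
  rot[1] = rrqQQ$P
  rot[2] = rqQQ$Pr
  rot[3] = qQQ$Prr
  rot[4] = QQ$Prrq
  rot[5] = Q$PrrqQ
  rot[6] = $PrrqQQ
Sorted (with $ < everything):
  sorted[0] = $PrrqQQ  (last char: 'Q')
  sorted[1] = PrrqQQ$  (last char: '$')
  sorted[2] = Q$PrrqQ  (last char: 'Q')
  sorted[3] = QQ$Prrq  (last char: 'q')
  sorted[4] = qQQ$Prr  (last char: 'r')
  sorted[5] = rqQQ$Pr  (last char: 'r')
  sorted[6] = rrqQQ$P  (last char: 'P')
Last column: Q$QqrrP
Original string S is at sorted index 1

Answer: Q$QqrrP
1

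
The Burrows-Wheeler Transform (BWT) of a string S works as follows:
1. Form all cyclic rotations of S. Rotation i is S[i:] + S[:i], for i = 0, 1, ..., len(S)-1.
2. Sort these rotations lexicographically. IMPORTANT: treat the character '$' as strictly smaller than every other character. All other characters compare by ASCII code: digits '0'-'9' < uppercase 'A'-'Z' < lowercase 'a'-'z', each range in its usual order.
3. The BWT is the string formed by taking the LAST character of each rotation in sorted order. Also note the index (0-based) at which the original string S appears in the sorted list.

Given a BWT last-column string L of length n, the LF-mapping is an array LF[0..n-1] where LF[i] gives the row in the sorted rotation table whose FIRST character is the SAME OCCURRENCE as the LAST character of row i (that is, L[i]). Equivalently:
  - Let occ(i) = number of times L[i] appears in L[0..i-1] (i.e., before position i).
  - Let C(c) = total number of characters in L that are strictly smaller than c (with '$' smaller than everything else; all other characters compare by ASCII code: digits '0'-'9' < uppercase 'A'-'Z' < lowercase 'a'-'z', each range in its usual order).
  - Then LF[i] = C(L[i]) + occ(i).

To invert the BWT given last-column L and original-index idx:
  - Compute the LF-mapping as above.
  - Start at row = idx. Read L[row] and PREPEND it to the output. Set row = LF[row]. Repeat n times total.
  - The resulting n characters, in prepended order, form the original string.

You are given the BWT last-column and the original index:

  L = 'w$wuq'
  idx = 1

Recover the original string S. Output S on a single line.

Answer: qwuw$

Derivation:
LF mapping: 3 0 4 2 1
Walk LF starting at row 1, prepending L[row]:
  step 1: row=1, L[1]='$', prepend. Next row=LF[1]=0
  step 2: row=0, L[0]='w', prepend. Next row=LF[0]=3
  step 3: row=3, L[3]='u', prepend. Next row=LF[3]=2
  step 4: row=2, L[2]='w', prepend. Next row=LF[2]=4
  step 5: row=4, L[4]='q', prepend. Next row=LF[4]=1
Reversed output: qwuw$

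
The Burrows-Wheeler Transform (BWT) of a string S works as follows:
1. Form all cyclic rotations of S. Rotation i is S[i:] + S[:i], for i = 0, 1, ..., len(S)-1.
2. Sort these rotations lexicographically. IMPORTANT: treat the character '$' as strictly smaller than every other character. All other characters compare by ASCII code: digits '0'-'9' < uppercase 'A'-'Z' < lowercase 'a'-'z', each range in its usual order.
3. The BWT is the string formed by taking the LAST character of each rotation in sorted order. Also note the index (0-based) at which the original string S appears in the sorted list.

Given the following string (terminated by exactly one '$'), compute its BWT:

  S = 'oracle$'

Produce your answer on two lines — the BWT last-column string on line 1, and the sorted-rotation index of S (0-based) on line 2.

All 7 rotations (rotation i = S[i:]+S[:i]):
  rot[0] = oracle$
  rot[1] = racle$o
  rot[2] = acle$or
  rot[3] = cle$ora
  rot[4] = le$orac
  rot[5] = e$oracl
  rot[6] = $oracle
Sorted (with $ < everything):
  sorted[0] = $oracle  (last char: 'e')
  sorted[1] = acle$or  (last char: 'r')
  sorted[2] = cle$ora  (last char: 'a')
  sorted[3] = e$oracl  (last char: 'l')
  sorted[4] = le$orac  (last char: 'c')
  sorted[5] = oracle$  (last char: '$')
  sorted[6] = racle$o  (last char: 'o')
Last column: eralc$o
Original string S is at sorted index 5

Answer: eralc$o
5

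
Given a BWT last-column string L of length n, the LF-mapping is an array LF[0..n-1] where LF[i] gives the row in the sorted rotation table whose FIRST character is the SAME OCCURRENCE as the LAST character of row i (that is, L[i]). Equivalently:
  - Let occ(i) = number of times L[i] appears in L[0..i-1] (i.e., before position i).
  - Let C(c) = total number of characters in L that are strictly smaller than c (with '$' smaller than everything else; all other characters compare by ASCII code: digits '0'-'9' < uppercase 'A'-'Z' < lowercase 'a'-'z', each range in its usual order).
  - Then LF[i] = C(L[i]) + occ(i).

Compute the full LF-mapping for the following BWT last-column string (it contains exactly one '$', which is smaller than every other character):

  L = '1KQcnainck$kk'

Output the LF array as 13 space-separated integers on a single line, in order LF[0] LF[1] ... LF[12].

Char counts: '$':1, '1':1, 'K':1, 'Q':1, 'a':1, 'c':2, 'i':1, 'k':3, 'n':2
C (first-col start): C('$')=0, C('1')=1, C('K')=2, C('Q')=3, C('a')=4, C('c')=5, C('i')=7, C('k')=8, C('n')=11
L[0]='1': occ=0, LF[0]=C('1')+0=1+0=1
L[1]='K': occ=0, LF[1]=C('K')+0=2+0=2
L[2]='Q': occ=0, LF[2]=C('Q')+0=3+0=3
L[3]='c': occ=0, LF[3]=C('c')+0=5+0=5
L[4]='n': occ=0, LF[4]=C('n')+0=11+0=11
L[5]='a': occ=0, LF[5]=C('a')+0=4+0=4
L[6]='i': occ=0, LF[6]=C('i')+0=7+0=7
L[7]='n': occ=1, LF[7]=C('n')+1=11+1=12
L[8]='c': occ=1, LF[8]=C('c')+1=5+1=6
L[9]='k': occ=0, LF[9]=C('k')+0=8+0=8
L[10]='$': occ=0, LF[10]=C('$')+0=0+0=0
L[11]='k': occ=1, LF[11]=C('k')+1=8+1=9
L[12]='k': occ=2, LF[12]=C('k')+2=8+2=10

Answer: 1 2 3 5 11 4 7 12 6 8 0 9 10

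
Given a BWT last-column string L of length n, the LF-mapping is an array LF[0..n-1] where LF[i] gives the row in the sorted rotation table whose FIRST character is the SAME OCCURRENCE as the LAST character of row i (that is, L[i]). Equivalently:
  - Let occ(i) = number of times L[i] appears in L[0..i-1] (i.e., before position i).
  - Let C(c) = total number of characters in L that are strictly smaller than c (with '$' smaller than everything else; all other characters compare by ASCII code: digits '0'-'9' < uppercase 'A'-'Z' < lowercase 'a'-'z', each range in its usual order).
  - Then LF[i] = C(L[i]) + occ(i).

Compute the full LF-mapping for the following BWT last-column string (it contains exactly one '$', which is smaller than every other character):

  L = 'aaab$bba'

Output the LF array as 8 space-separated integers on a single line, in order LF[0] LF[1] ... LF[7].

Answer: 1 2 3 5 0 6 7 4

Derivation:
Char counts: '$':1, 'a':4, 'b':3
C (first-col start): C('$')=0, C('a')=1, C('b')=5
L[0]='a': occ=0, LF[0]=C('a')+0=1+0=1
L[1]='a': occ=1, LF[1]=C('a')+1=1+1=2
L[2]='a': occ=2, LF[2]=C('a')+2=1+2=3
L[3]='b': occ=0, LF[3]=C('b')+0=5+0=5
L[4]='$': occ=0, LF[4]=C('$')+0=0+0=0
L[5]='b': occ=1, LF[5]=C('b')+1=5+1=6
L[6]='b': occ=2, LF[6]=C('b')+2=5+2=7
L[7]='a': occ=3, LF[7]=C('a')+3=1+3=4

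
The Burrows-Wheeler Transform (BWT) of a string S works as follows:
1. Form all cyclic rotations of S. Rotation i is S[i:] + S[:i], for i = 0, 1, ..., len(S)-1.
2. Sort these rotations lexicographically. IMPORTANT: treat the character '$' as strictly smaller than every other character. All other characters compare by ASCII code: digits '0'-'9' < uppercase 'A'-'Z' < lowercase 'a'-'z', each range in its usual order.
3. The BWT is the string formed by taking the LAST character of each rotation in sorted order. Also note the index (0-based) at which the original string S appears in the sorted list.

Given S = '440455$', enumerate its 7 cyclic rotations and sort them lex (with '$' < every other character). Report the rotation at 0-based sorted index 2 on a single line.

Answer: 40455$4

Derivation:
All 7 rotations (rotation i = S[i:]+S[:i]):
  rot[0] = 440455$
  rot[1] = 40455$4
  rot[2] = 0455$44
  rot[3] = 455$440
  rot[4] = 55$4404
  rot[5] = 5$44045
  rot[6] = $440455
Sorted (with $ < everything):
  sorted[0] = $440455
  sorted[1] = 0455$44
  sorted[2] = 40455$4
  sorted[3] = 440455$
  sorted[4] = 455$440
  sorted[5] = 5$44045
  sorted[6] = 55$4404
sorted[2] = 40455$4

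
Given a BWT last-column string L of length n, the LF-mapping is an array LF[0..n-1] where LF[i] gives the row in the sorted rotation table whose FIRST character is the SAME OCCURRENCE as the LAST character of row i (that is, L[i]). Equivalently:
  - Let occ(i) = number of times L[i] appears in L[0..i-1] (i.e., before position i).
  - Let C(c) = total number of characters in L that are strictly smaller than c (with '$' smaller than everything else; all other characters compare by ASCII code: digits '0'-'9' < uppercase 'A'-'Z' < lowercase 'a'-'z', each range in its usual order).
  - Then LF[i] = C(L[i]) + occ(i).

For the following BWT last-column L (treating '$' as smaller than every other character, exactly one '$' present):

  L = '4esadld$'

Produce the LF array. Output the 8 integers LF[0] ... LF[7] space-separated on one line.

Answer: 1 5 7 2 3 6 4 0

Derivation:
Char counts: '$':1, '4':1, 'a':1, 'd':2, 'e':1, 'l':1, 's':1
C (first-col start): C('$')=0, C('4')=1, C('a')=2, C('d')=3, C('e')=5, C('l')=6, C('s')=7
L[0]='4': occ=0, LF[0]=C('4')+0=1+0=1
L[1]='e': occ=0, LF[1]=C('e')+0=5+0=5
L[2]='s': occ=0, LF[2]=C('s')+0=7+0=7
L[3]='a': occ=0, LF[3]=C('a')+0=2+0=2
L[4]='d': occ=0, LF[4]=C('d')+0=3+0=3
L[5]='l': occ=0, LF[5]=C('l')+0=6+0=6
L[6]='d': occ=1, LF[6]=C('d')+1=3+1=4
L[7]='$': occ=0, LF[7]=C('$')+0=0+0=0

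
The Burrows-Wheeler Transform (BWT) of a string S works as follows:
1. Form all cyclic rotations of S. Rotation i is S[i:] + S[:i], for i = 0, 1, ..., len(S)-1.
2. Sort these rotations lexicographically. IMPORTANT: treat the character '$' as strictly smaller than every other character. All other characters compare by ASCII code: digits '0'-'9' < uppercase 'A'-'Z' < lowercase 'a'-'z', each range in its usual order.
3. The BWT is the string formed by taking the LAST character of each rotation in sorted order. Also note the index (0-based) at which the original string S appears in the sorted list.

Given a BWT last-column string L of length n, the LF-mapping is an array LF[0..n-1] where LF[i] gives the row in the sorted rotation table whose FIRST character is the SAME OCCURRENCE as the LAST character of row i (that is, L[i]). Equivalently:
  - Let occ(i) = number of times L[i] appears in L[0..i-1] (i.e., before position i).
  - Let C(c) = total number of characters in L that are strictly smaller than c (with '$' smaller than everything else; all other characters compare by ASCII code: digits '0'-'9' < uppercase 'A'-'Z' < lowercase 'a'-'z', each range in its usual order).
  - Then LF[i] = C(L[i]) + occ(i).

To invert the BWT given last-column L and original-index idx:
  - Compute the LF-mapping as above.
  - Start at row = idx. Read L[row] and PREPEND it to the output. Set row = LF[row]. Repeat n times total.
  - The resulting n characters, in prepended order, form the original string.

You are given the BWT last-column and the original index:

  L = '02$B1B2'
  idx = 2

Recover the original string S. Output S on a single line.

Answer: 12BB20$

Derivation:
LF mapping: 1 3 0 5 2 6 4
Walk LF starting at row 2, prepending L[row]:
  step 1: row=2, L[2]='$', prepend. Next row=LF[2]=0
  step 2: row=0, L[0]='0', prepend. Next row=LF[0]=1
  step 3: row=1, L[1]='2', prepend. Next row=LF[1]=3
  step 4: row=3, L[3]='B', prepend. Next row=LF[3]=5
  step 5: row=5, L[5]='B', prepend. Next row=LF[5]=6
  step 6: row=6, L[6]='2', prepend. Next row=LF[6]=4
  step 7: row=4, L[4]='1', prepend. Next row=LF[4]=2
Reversed output: 12BB20$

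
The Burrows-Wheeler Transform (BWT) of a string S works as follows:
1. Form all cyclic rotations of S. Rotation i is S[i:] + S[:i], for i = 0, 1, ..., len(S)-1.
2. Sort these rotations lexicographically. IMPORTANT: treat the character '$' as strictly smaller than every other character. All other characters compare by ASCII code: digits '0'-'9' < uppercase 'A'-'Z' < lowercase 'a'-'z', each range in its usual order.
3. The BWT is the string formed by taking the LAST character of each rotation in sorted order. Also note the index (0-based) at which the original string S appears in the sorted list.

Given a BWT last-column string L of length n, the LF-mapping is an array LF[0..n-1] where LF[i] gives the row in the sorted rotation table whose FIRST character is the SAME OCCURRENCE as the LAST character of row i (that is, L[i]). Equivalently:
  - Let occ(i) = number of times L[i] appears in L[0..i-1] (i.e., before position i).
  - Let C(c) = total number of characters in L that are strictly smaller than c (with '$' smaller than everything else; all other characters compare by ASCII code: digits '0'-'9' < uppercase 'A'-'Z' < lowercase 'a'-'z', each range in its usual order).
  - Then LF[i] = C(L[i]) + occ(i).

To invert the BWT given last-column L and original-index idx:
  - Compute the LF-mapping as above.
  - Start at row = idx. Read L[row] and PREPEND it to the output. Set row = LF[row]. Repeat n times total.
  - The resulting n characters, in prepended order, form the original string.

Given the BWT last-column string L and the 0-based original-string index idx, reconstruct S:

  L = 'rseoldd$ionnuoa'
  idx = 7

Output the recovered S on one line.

Answer: noodledinosaur$

Derivation:
LF mapping: 12 13 4 9 6 2 3 0 5 10 7 8 14 11 1
Walk LF starting at row 7, prepending L[row]:
  step 1: row=7, L[7]='$', prepend. Next row=LF[7]=0
  step 2: row=0, L[0]='r', prepend. Next row=LF[0]=12
  step 3: row=12, L[12]='u', prepend. Next row=LF[12]=14
  step 4: row=14, L[14]='a', prepend. Next row=LF[14]=1
  step 5: row=1, L[1]='s', prepend. Next row=LF[1]=13
  step 6: row=13, L[13]='o', prepend. Next row=LF[13]=11
  step 7: row=11, L[11]='n', prepend. Next row=LF[11]=8
  step 8: row=8, L[8]='i', prepend. Next row=LF[8]=5
  step 9: row=5, L[5]='d', prepend. Next row=LF[5]=2
  step 10: row=2, L[2]='e', prepend. Next row=LF[2]=4
  step 11: row=4, L[4]='l', prepend. Next row=LF[4]=6
  step 12: row=6, L[6]='d', prepend. Next row=LF[6]=3
  step 13: row=3, L[3]='o', prepend. Next row=LF[3]=9
  step 14: row=9, L[9]='o', prepend. Next row=LF[9]=10
  step 15: row=10, L[10]='n', prepend. Next row=LF[10]=7
Reversed output: noodledinosaur$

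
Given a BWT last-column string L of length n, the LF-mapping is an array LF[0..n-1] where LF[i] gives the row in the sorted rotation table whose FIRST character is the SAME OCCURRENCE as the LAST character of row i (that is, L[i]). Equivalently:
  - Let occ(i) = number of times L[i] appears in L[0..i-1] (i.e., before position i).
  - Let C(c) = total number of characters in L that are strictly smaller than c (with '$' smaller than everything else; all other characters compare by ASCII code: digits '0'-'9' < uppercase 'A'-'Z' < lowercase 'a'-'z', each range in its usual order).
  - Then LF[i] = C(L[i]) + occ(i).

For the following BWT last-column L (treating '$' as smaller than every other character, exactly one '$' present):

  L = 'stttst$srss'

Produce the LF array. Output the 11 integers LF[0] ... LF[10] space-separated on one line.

Char counts: '$':1, 'r':1, 's':5, 't':4
C (first-col start): C('$')=0, C('r')=1, C('s')=2, C('t')=7
L[0]='s': occ=0, LF[0]=C('s')+0=2+0=2
L[1]='t': occ=0, LF[1]=C('t')+0=7+0=7
L[2]='t': occ=1, LF[2]=C('t')+1=7+1=8
L[3]='t': occ=2, LF[3]=C('t')+2=7+2=9
L[4]='s': occ=1, LF[4]=C('s')+1=2+1=3
L[5]='t': occ=3, LF[5]=C('t')+3=7+3=10
L[6]='$': occ=0, LF[6]=C('$')+0=0+0=0
L[7]='s': occ=2, LF[7]=C('s')+2=2+2=4
L[8]='r': occ=0, LF[8]=C('r')+0=1+0=1
L[9]='s': occ=3, LF[9]=C('s')+3=2+3=5
L[10]='s': occ=4, LF[10]=C('s')+4=2+4=6

Answer: 2 7 8 9 3 10 0 4 1 5 6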